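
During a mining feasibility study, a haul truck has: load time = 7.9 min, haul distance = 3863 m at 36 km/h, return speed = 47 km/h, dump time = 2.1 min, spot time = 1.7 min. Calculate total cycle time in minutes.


Convert haul speed to m/min: 36 * 1000/60 = 600 m/min
Haul time = 3863 / 600 = 6.438333333 min
Convert return speed to m/min: 47 * 1000/60 = 783.3333333 m/min
Return time = 3863 / 783.3333333 = 4.931489362 min
Total cycle time:
= 7.9 + 6.438333333 + 2.1 + 4.931489362 + 1.7
= 23.0698 min

23.0698 min


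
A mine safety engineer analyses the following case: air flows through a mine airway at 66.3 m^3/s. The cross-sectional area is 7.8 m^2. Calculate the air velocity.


Velocity = flow rate / cross-sectional area
= 66.3 / 7.8
= 8.5 m/s

8.5 m/s


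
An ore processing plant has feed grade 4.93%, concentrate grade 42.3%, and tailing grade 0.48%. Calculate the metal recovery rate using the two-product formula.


Using the two-product formula:
R = 100 * c * (f - t) / (f * (c - t))
Numerator = 100 * 42.3 * (4.93 - 0.48)
= 100 * 42.3 * 4.45
= 18823.5
Denominator = 4.93 * (42.3 - 0.48)
= 4.93 * 41.82
= 206.1726
R = 18823.5 / 206.1726
= 91.2997%

91.2997%


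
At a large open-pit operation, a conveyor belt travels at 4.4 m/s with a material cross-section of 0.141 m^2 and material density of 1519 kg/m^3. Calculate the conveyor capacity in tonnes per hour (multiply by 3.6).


Volumetric flow = speed * area
= 4.4 * 0.141 = 0.6204 m^3/s
Mass flow = volumetric * density
= 0.6204 * 1519 = 942.3876 kg/s
Convert to t/h: multiply by 3.6
Capacity = 942.3876 * 3.6
= 3392.5954 t/h

3392.5954 t/h


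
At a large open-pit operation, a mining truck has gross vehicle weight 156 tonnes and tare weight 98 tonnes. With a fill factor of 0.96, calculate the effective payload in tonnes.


55.68 tonnes

Maximum payload = gross - tare
= 156 - 98 = 58 tonnes
Effective payload = max payload * fill factor
= 58 * 0.96
= 55.68 tonnes


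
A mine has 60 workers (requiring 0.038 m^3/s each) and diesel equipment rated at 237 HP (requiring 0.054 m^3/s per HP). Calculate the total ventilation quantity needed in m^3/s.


15.078 m^3/s

Airflow for workers:
Q_people = 60 * 0.038 = 2.28 m^3/s
Airflow for diesel equipment:
Q_diesel = 237 * 0.054 = 12.798 m^3/s
Total ventilation:
Q_total = 2.28 + 12.798
= 15.078 m^3/s


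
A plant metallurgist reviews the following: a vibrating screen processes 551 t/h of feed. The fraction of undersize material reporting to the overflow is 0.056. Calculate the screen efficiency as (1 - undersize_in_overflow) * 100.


94.4%

Screen efficiency = (1 - fraction of undersize in overflow) * 100
= (1 - 0.056) * 100
= 0.944 * 100
= 94.4%


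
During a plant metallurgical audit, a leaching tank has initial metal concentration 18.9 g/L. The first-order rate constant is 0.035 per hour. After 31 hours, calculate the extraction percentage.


Compute the exponent:
-k * t = -0.035 * 31 = -1.085
Remaining concentration:
C = 18.9 * exp(-1.085)
= 18.9 * 0.3379017859
= 6.386343753 g/L
Extracted = 18.9 - 6.386343753 = 12.51365625 g/L
Extraction % = 12.51365625 / 18.9 * 100
= 66.2098%

66.2098%


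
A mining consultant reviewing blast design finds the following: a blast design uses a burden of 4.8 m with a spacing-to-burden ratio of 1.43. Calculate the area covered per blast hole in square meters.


32.9472 m^2

First, find the spacing:
Spacing = burden * ratio = 4.8 * 1.43
= 6.864 m
Then, calculate the area:
Area = burden * spacing = 4.8 * 6.864
= 32.9472 m^2


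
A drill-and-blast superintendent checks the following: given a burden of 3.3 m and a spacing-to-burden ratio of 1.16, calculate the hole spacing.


Spacing = burden * ratio
= 3.3 * 1.16
= 3.828 m

3.828 m


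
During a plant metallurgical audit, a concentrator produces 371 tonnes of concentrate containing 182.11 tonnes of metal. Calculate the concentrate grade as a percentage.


Grade = (metal in concentrate / concentrate mass) * 100
= (182.11 / 371) * 100
= 0.4908625337 * 100
= 49.0863%

49.0863%


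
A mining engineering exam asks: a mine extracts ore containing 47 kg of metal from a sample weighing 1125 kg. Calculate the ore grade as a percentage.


Ore grade = (metal mass / ore mass) * 100
= (47 / 1125) * 100
= 0.04177777778 * 100
= 4.1778%

4.1778%


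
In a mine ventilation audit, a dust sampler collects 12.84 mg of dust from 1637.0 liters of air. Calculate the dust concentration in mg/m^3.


Convert liters to m^3: 1 m^3 = 1000 L
Concentration = mass / volume * 1000
= 12.84 / 1637.0 * 1000
= 0.007843616371 * 1000
= 7.8436 mg/m^3

7.8436 mg/m^3


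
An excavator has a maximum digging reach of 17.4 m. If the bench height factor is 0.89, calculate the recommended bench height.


15.486 m

Bench height = reach * factor
= 17.4 * 0.89
= 15.486 m


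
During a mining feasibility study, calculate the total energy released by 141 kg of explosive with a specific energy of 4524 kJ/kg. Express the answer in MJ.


637.884 MJ

Energy = mass * specific_energy / 1000
= 141 * 4524 / 1000
= 637884 / 1000
= 637.884 MJ


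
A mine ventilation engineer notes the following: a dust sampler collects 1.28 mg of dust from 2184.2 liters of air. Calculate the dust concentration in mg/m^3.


0.586 mg/m^3

Convert liters to m^3: 1 m^3 = 1000 L
Concentration = mass / volume * 1000
= 1.28 / 2184.2 * 1000
= 0.0005860269206 * 1000
= 0.586 mg/m^3


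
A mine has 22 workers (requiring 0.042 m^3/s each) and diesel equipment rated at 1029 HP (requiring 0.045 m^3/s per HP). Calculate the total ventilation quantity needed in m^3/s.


Airflow for workers:
Q_people = 22 * 0.042 = 0.924 m^3/s
Airflow for diesel equipment:
Q_diesel = 1029 * 0.045 = 46.305 m^3/s
Total ventilation:
Q_total = 0.924 + 46.305
= 47.229 m^3/s

47.229 m^3/s


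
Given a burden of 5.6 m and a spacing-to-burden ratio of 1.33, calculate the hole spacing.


Spacing = burden * ratio
= 5.6 * 1.33
= 7.448 m

7.448 m


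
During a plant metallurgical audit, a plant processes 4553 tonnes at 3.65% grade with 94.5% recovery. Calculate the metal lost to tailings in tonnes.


Total metal in feed:
= 4553 * 3.65 / 100 = 166.1845 tonnes
Metal recovered:
= 166.1845 * 94.5 / 100 = 157.0443525 tonnes
Metal lost to tailings:
= 166.1845 - 157.0443525
= 9.1401 tonnes

9.1401 tonnes


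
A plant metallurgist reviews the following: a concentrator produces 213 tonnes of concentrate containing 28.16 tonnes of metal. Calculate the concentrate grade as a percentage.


Grade = (metal in concentrate / concentrate mass) * 100
= (28.16 / 213) * 100
= 0.1322065728 * 100
= 13.2207%

13.2207%


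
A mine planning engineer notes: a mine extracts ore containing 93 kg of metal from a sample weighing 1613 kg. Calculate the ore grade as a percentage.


5.7657%

Ore grade = (metal mass / ore mass) * 100
= (93 / 1613) * 100
= 0.05765654061 * 100
= 5.7657%


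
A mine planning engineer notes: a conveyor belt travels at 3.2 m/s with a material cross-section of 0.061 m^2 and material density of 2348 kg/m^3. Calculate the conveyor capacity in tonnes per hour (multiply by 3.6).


1649.9866 t/h

Volumetric flow = speed * area
= 3.2 * 0.061 = 0.1952 m^3/s
Mass flow = volumetric * density
= 0.1952 * 2348 = 458.3296 kg/s
Convert to t/h: multiply by 3.6
Capacity = 458.3296 * 3.6
= 1649.9866 t/h


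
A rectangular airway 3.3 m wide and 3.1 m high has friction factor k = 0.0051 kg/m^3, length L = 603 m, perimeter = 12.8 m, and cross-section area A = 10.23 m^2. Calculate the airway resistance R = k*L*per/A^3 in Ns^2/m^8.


Compute the numerator:
k * L * per = 0.0051 * 603 * 12.8
= 39.36384
Compute the denominator:
A^3 = 10.23^3 = 1070.599167
Resistance:
R = 39.36384 / 1070.599167
= 0.0368 Ns^2/m^8

0.0368 Ns^2/m^8


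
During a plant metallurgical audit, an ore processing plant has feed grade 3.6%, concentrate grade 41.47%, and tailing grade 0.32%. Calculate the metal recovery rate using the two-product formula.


Using the two-product formula:
R = 100 * c * (f - t) / (f * (c - t))
Numerator = 100 * 41.47 * (3.6 - 0.32)
= 100 * 41.47 * 3.28
= 13602.16
Denominator = 3.6 * (41.47 - 0.32)
= 3.6 * 41.15
= 148.14
R = 13602.16 / 148.14
= 91.8196%

91.8196%


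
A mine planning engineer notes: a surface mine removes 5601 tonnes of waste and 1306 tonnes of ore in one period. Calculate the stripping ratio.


Stripping ratio = waste tonnage / ore tonnage
= 5601 / 1306
= 4.2887

4.2887


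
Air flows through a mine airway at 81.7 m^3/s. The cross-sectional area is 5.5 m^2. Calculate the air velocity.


Velocity = flow rate / cross-sectional area
= 81.7 / 5.5
= 14.8545 m/s

14.8545 m/s


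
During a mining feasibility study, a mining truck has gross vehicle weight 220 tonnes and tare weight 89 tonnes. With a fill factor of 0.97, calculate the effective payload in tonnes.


Maximum payload = gross - tare
= 220 - 89 = 131 tonnes
Effective payload = max payload * fill factor
= 131 * 0.97
= 127.07 tonnes

127.07 tonnes


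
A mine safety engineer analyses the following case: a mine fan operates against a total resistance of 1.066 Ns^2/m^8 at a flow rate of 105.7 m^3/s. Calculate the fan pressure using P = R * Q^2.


11909.8743 Pa

Compute Q^2:
Q^2 = 105.7^2 = 11172.49
Compute pressure:
P = R * Q^2 = 1.066 * 11172.49
= 11909.8743 Pa


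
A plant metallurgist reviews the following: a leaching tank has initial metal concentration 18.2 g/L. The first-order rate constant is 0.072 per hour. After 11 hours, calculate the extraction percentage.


Compute the exponent:
-k * t = -0.072 * 11 = -0.792
Remaining concentration:
C = 18.2 * exp(-0.792)
= 18.2 * 0.4529380128
= 8.243471833 g/L
Extracted = 18.2 - 8.243471833 = 9.956528167 g/L
Extraction % = 9.956528167 / 18.2 * 100
= 54.7062%

54.7062%


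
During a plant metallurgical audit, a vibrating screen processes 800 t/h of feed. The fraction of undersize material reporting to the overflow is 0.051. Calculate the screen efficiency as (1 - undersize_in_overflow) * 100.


Screen efficiency = (1 - fraction of undersize in overflow) * 100
= (1 - 0.051) * 100
= 0.949 * 100
= 94.9%

94.9%


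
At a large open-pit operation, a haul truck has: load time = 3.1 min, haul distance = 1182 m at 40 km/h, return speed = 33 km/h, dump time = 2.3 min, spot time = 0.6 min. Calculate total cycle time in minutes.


9.9221 min

Convert haul speed to m/min: 40 * 1000/60 = 666.6666667 m/min
Haul time = 1182 / 666.6666667 = 1.773 min
Convert return speed to m/min: 33 * 1000/60 = 550 m/min
Return time = 1182 / 550 = 2.149090909 min
Total cycle time:
= 3.1 + 1.773 + 2.3 + 2.149090909 + 0.6
= 9.9221 min


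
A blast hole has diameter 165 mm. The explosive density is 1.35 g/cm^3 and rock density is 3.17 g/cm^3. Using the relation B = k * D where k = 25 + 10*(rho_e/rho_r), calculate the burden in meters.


4.8277 m

First, compute k:
rho_e / rho_r = 1.35 / 3.17 = 0.4258675079
k = 25 + 10 * 0.4258675079 = 29.25867508
Then, compute burden:
B = k * D / 1000 = 29.25867508 * 165 / 1000
= 4827.681388 / 1000
= 4.8277 m


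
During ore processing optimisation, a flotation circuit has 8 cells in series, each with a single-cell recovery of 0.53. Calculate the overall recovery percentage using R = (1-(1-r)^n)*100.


Complement of single-cell recovery:
1 - r = 1 - 0.53 = 0.47
Raise to power n:
(1 - r)^8 = 0.47^8 = 0.002381128666
Overall recovery:
R = (1 - 0.002381128666) * 100
= 99.7619%

99.7619%


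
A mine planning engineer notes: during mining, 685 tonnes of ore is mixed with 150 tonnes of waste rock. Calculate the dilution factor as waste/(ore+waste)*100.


17.9641%

Total material = ore + waste
= 685 + 150 = 835 tonnes
Dilution = waste / total * 100
= 150 / 835 * 100
= 0.1796407186 * 100
= 17.9641%


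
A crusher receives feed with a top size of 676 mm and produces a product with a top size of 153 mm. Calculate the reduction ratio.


4.4183

Reduction ratio = feed size / product size
= 676 / 153
= 4.4183


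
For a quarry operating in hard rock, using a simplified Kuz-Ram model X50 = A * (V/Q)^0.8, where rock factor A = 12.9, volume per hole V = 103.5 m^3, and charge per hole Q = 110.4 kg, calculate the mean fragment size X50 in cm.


12.2509 cm

Compute V/Q:
V/Q = 103.5 / 110.4 = 0.9375
Raise to the power 0.8:
(V/Q)^0.8 = 0.9375^0.8 = 0.9496794077
Multiply by A:
X50 = 12.9 * 0.9496794077
= 12.2509 cm


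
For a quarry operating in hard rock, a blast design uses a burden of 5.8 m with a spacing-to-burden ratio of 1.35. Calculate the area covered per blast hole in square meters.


First, find the spacing:
Spacing = burden * ratio = 5.8 * 1.35
= 7.83 m
Then, calculate the area:
Area = burden * spacing = 5.8 * 7.83
= 45.414 m^2

45.414 m^2


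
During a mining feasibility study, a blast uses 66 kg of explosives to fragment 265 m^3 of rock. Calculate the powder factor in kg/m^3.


Powder factor = explosive mass / rock volume
= 66 / 265
= 0.2491 kg/m^3

0.2491 kg/m^3


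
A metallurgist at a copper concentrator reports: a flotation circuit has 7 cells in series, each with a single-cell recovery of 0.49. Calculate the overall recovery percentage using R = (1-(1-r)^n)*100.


Complement of single-cell recovery:
1 - r = 1 - 0.49 = 0.51
Raise to power n:
(1 - r)^7 = 0.51^7 = 0.008974106779
Overall recovery:
R = (1 - 0.008974106779) * 100
= 99.1026%

99.1026%


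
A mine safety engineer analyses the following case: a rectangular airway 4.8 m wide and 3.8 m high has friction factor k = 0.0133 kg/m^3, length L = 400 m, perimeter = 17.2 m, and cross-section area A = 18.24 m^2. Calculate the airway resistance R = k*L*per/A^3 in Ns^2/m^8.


Compute the numerator:
k * L * per = 0.0133 * 400 * 17.2
= 91.504
Compute the denominator:
A^3 = 18.24^3 = 6068.404224
Resistance:
R = 91.504 / 6068.404224
= 0.0151 Ns^2/m^8

0.0151 Ns^2/m^8


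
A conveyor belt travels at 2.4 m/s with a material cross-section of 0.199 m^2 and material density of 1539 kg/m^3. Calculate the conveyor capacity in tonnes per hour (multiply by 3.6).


Volumetric flow = speed * area
= 2.4 * 0.199 = 0.4776 m^3/s
Mass flow = volumetric * density
= 0.4776 * 1539 = 735.0264 kg/s
Convert to t/h: multiply by 3.6
Capacity = 735.0264 * 3.6
= 2646.095 t/h

2646.095 t/h


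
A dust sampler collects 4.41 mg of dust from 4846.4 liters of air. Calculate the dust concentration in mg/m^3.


Convert liters to m^3: 1 m^3 = 1000 L
Concentration = mass / volume * 1000
= 4.41 / 4846.4 * 1000
= 0.0009099537801 * 1000
= 0.91 mg/m^3

0.91 mg/m^3


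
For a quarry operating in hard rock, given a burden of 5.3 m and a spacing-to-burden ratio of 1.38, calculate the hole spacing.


7.314 m

Spacing = burden * ratio
= 5.3 * 1.38
= 7.314 m


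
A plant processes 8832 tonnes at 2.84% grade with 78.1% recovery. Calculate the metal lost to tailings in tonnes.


54.9315 tonnes

Total metal in feed:
= 8832 * 2.84 / 100 = 250.8288 tonnes
Metal recovered:
= 250.8288 * 78.1 / 100 = 195.8972928 tonnes
Metal lost to tailings:
= 250.8288 - 195.8972928
= 54.9315 tonnes


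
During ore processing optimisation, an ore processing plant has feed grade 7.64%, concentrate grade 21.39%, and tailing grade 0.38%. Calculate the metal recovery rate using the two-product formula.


96.7449%

Using the two-product formula:
R = 100 * c * (f - t) / (f * (c - t))
Numerator = 100 * 21.39 * (7.64 - 0.38)
= 100 * 21.39 * 7.26
= 15529.14
Denominator = 7.64 * (21.39 - 0.38)
= 7.64 * 21.01
= 160.5164
R = 15529.14 / 160.5164
= 96.7449%


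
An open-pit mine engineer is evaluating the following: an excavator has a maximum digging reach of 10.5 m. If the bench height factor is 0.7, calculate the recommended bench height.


7.35 m

Bench height = reach * factor
= 10.5 * 0.7
= 7.35 m


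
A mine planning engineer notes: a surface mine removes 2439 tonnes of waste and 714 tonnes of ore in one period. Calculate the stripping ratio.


3.416

Stripping ratio = waste tonnage / ore tonnage
= 2439 / 714
= 3.416


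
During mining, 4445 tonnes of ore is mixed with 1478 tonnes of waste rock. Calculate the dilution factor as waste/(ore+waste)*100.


24.9536%

Total material = ore + waste
= 4445 + 1478 = 5923 tonnes
Dilution = waste / total * 100
= 1478 / 5923 * 100
= 0.2495357083 * 100
= 24.9536%


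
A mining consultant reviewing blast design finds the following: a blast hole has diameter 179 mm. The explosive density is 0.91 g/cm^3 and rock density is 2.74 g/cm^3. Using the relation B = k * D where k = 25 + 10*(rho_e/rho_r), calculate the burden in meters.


5.0695 m

First, compute k:
rho_e / rho_r = 0.91 / 2.74 = 0.3321167883
k = 25 + 10 * 0.3321167883 = 28.32116788
Then, compute burden:
B = k * D / 1000 = 28.32116788 * 179 / 1000
= 5069.489051 / 1000
= 5.0695 m


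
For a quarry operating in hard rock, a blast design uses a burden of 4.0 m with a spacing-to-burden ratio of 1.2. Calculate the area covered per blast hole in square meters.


First, find the spacing:
Spacing = burden * ratio = 4.0 * 1.2
= 4.8 m
Then, calculate the area:
Area = burden * spacing = 4.0 * 4.8
= 19.2 m^2

19.2 m^2


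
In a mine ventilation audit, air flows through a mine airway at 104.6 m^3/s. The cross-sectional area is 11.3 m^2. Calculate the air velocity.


9.2566 m/s

Velocity = flow rate / cross-sectional area
= 104.6 / 11.3
= 9.2566 m/s


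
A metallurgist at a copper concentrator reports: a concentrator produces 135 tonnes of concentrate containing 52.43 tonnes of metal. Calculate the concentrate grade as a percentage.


Grade = (metal in concentrate / concentrate mass) * 100
= (52.43 / 135) * 100
= 0.3883703704 * 100
= 38.837%

38.837%


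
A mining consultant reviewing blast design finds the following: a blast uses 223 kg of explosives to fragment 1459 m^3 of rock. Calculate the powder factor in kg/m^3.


0.1528 kg/m^3

Powder factor = explosive mass / rock volume
= 223 / 1459
= 0.1528 kg/m^3


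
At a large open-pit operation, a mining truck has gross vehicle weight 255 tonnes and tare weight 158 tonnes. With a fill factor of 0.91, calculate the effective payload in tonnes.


Maximum payload = gross - tare
= 255 - 158 = 97 tonnes
Effective payload = max payload * fill factor
= 97 * 0.91
= 88.27 tonnes

88.27 tonnes


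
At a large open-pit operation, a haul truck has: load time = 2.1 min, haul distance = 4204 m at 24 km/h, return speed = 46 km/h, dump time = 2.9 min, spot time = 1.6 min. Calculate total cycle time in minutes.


22.5935 min

Convert haul speed to m/min: 24 * 1000/60 = 400 m/min
Haul time = 4204 / 400 = 10.51 min
Convert return speed to m/min: 46 * 1000/60 = 766.6666667 m/min
Return time = 4204 / 766.6666667 = 5.483478261 min
Total cycle time:
= 2.1 + 10.51 + 2.9 + 5.483478261 + 1.6
= 22.5935 min


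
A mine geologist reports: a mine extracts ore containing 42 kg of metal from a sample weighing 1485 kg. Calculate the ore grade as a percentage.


2.8283%

Ore grade = (metal mass / ore mass) * 100
= (42 / 1485) * 100
= 0.02828282828 * 100
= 2.8283%


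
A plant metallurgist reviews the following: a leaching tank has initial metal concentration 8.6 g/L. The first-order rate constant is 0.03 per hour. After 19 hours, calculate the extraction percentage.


Compute the exponent:
-k * t = -0.03 * 19 = -0.57
Remaining concentration:
C = 8.6 * exp(-0.57)
= 8.6 * 0.5655254387
= 4.863518773 g/L
Extracted = 8.6 - 4.863518773 = 3.736481227 g/L
Extraction % = 3.736481227 / 8.6 * 100
= 43.4475%

43.4475%


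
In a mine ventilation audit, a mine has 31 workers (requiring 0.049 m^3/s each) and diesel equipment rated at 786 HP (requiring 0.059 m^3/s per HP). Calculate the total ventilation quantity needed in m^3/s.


47.893 m^3/s

Airflow for workers:
Q_people = 31 * 0.049 = 1.519 m^3/s
Airflow for diesel equipment:
Q_diesel = 786 * 0.059 = 46.374 m^3/s
Total ventilation:
Q_total = 1.519 + 46.374
= 47.893 m^3/s


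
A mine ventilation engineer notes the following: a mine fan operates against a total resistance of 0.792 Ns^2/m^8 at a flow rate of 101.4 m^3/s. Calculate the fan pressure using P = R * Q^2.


8143.3123 Pa

Compute Q^2:
Q^2 = 101.4^2 = 10281.96
Compute pressure:
P = R * Q^2 = 0.792 * 10281.96
= 8143.3123 Pa


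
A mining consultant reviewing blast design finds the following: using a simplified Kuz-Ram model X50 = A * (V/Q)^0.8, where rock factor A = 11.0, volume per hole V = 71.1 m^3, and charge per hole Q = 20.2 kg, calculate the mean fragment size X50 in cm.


Compute V/Q:
V/Q = 71.1 / 20.2 = 3.51980198
Raise to the power 0.8:
(V/Q)^0.8 = 3.51980198^0.8 = 2.736620557
Multiply by A:
X50 = 11.0 * 2.736620557
= 30.1028 cm

30.1028 cm


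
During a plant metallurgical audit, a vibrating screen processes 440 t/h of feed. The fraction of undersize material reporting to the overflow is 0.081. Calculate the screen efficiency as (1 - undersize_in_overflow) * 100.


Screen efficiency = (1 - fraction of undersize in overflow) * 100
= (1 - 0.081) * 100
= 0.919 * 100
= 91.9%

91.9%


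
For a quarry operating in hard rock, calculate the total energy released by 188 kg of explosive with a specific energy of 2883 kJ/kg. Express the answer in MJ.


542.004 MJ

Energy = mass * specific_energy / 1000
= 188 * 2883 / 1000
= 542004 / 1000
= 542.004 MJ


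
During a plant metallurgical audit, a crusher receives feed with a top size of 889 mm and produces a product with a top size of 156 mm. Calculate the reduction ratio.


5.6987

Reduction ratio = feed size / product size
= 889 / 156
= 5.6987


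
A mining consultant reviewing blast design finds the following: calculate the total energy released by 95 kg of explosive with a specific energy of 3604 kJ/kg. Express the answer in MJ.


Energy = mass * specific_energy / 1000
= 95 * 3604 / 1000
= 342380 / 1000
= 342.38 MJ

342.38 MJ


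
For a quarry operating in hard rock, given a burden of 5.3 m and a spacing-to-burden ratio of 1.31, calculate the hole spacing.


6.943 m

Spacing = burden * ratio
= 5.3 * 1.31
= 6.943 m


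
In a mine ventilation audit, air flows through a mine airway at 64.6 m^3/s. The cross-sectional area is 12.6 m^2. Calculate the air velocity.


Velocity = flow rate / cross-sectional area
= 64.6 / 12.6
= 5.127 m/s

5.127 m/s


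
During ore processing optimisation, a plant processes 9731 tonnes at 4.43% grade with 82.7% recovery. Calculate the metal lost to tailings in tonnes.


Total metal in feed:
= 9731 * 4.43 / 100 = 431.0833 tonnes
Metal recovered:
= 431.0833 * 82.7 / 100 = 356.5058891 tonnes
Metal lost to tailings:
= 431.0833 - 356.5058891
= 74.5774 tonnes

74.5774 tonnes


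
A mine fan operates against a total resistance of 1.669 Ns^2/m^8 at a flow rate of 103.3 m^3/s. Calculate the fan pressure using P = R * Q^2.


17809.7154 Pa

Compute Q^2:
Q^2 = 103.3^2 = 10670.89
Compute pressure:
P = R * Q^2 = 1.669 * 10670.89
= 17809.7154 Pa


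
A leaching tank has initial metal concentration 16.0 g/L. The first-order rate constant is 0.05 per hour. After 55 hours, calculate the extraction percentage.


Compute the exponent:
-k * t = -0.05 * 55 = -2.75
Remaining concentration:
C = 16.0 * exp(-2.75)
= 16.0 * 0.06392786121
= 1.022845779 g/L
Extracted = 16.0 - 1.022845779 = 14.97715422 g/L
Extraction % = 14.97715422 / 16.0 * 100
= 93.6072%

93.6072%


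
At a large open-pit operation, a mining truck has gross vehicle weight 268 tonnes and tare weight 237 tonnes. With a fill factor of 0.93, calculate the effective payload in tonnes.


Maximum payload = gross - tare
= 268 - 237 = 31 tonnes
Effective payload = max payload * fill factor
= 31 * 0.93
= 28.83 tonnes

28.83 tonnes


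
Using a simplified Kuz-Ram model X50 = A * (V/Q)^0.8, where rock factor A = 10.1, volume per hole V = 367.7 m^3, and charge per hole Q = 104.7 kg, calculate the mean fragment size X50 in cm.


27.5905 cm

Compute V/Q:
V/Q = 367.7 / 104.7 = 3.511938873
Raise to the power 0.8:
(V/Q)^0.8 = 3.511938873^0.8 = 2.731728657
Multiply by A:
X50 = 10.1 * 2.731728657
= 27.5905 cm


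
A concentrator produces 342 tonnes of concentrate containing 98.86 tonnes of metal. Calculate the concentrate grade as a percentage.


28.9064%

Grade = (metal in concentrate / concentrate mass) * 100
= (98.86 / 342) * 100
= 0.2890643275 * 100
= 28.9064%


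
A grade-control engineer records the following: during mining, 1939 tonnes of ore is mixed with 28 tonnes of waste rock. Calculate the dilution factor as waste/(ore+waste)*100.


1.4235%

Total material = ore + waste
= 1939 + 28 = 1967 tonnes
Dilution = waste / total * 100
= 28 / 1967 * 100
= 0.01423487544 * 100
= 1.4235%


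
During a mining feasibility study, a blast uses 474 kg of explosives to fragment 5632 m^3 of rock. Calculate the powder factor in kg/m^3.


Powder factor = explosive mass / rock volume
= 474 / 5632
= 0.0842 kg/m^3

0.0842 kg/m^3


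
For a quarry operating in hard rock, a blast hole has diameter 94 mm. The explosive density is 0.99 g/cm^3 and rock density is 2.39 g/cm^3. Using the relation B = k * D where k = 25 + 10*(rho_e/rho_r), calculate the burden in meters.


2.7394 m

First, compute k:
rho_e / rho_r = 0.99 / 2.39 = 0.4142259414
k = 25 + 10 * 0.4142259414 = 29.14225941
Then, compute burden:
B = k * D / 1000 = 29.14225941 * 94 / 1000
= 2739.372385 / 1000
= 2.7394 m


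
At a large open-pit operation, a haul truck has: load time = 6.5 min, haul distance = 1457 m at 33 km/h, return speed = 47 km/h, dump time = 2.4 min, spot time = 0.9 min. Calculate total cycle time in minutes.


Convert haul speed to m/min: 33 * 1000/60 = 550 m/min
Haul time = 1457 / 550 = 2.649090909 min
Convert return speed to m/min: 47 * 1000/60 = 783.3333333 m/min
Return time = 1457 / 783.3333333 = 1.86 min
Total cycle time:
= 6.5 + 2.649090909 + 2.4 + 1.86 + 0.9
= 14.3091 min

14.3091 min


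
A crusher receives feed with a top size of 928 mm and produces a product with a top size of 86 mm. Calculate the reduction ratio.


10.7907

Reduction ratio = feed size / product size
= 928 / 86
= 10.7907


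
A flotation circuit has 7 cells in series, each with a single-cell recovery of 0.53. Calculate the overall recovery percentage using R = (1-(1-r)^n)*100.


99.4934%

Complement of single-cell recovery:
1 - r = 1 - 0.53 = 0.47
Raise to power n:
(1 - r)^7 = 0.47^7 = 0.005066231205
Overall recovery:
R = (1 - 0.005066231205) * 100
= 99.4934%


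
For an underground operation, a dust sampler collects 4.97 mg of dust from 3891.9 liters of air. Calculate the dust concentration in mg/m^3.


Convert liters to m^3: 1 m^3 = 1000 L
Concentration = mass / volume * 1000
= 4.97 / 3891.9 * 1000
= 0.001277011228 * 1000
= 1.277 mg/m^3

1.277 mg/m^3


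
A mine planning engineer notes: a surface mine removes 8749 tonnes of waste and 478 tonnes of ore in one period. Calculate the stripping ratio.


18.3033

Stripping ratio = waste tonnage / ore tonnage
= 8749 / 478
= 18.3033


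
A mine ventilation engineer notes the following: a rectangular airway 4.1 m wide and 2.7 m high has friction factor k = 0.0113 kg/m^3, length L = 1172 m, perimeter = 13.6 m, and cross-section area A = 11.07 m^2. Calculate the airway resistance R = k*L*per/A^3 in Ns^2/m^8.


0.1328 Ns^2/m^8

Compute the numerator:
k * L * per = 0.0113 * 1172 * 13.6
= 180.11296
Compute the denominator:
A^3 = 11.07^3 = 1356.572043
Resistance:
R = 180.11296 / 1356.572043
= 0.1328 Ns^2/m^8


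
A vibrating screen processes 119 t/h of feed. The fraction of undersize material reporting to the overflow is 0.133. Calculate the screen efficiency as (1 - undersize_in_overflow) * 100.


86.7%

Screen efficiency = (1 - fraction of undersize in overflow) * 100
= (1 - 0.133) * 100
= 0.867 * 100
= 86.7%


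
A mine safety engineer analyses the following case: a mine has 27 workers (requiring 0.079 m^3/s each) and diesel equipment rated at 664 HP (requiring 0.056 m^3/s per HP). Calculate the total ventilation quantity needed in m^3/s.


39.317 m^3/s

Airflow for workers:
Q_people = 27 * 0.079 = 2.133 m^3/s
Airflow for diesel equipment:
Q_diesel = 664 * 0.056 = 37.184 m^3/s
Total ventilation:
Q_total = 2.133 + 37.184
= 39.317 m^3/s


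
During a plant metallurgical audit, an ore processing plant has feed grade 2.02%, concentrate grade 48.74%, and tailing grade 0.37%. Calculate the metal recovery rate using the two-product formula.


Using the two-product formula:
R = 100 * c * (f - t) / (f * (c - t))
Numerator = 100 * 48.74 * (2.02 - 0.37)
= 100 * 48.74 * 1.65
= 8042.1
Denominator = 2.02 * (48.74 - 0.37)
= 2.02 * 48.37
= 97.7074
R = 8042.1 / 97.7074
= 82.308%

82.308%


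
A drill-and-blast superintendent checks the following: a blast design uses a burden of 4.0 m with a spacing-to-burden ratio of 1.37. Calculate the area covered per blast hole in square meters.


First, find the spacing:
Spacing = burden * ratio = 4.0 * 1.37
= 5.48 m
Then, calculate the area:
Area = burden * spacing = 4.0 * 5.48
= 21.92 m^2

21.92 m^2


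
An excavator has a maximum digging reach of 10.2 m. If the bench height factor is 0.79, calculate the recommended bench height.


8.058 m

Bench height = reach * factor
= 10.2 * 0.79
= 8.058 m


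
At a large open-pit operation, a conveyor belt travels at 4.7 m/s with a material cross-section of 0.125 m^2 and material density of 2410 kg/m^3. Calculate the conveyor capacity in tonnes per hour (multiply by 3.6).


5097.15 t/h

Volumetric flow = speed * area
= 4.7 * 0.125 = 0.5875 m^3/s
Mass flow = volumetric * density
= 0.5875 * 2410 = 1415.875 kg/s
Convert to t/h: multiply by 3.6
Capacity = 1415.875 * 3.6
= 5097.15 t/h


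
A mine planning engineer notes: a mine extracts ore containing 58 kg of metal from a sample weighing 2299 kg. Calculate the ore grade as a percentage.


2.5228%

Ore grade = (metal mass / ore mass) * 100
= (58 / 2299) * 100
= 0.02522836016 * 100
= 2.5228%


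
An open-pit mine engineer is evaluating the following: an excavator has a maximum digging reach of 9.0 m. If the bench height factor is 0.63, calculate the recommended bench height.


5.67 m

Bench height = reach * factor
= 9.0 * 0.63
= 5.67 m


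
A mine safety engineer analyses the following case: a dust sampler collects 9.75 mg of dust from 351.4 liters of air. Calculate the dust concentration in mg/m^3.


27.7462 mg/m^3

Convert liters to m^3: 1 m^3 = 1000 L
Concentration = mass / volume * 1000
= 9.75 / 351.4 * 1000
= 0.02774615822 * 1000
= 27.7462 mg/m^3


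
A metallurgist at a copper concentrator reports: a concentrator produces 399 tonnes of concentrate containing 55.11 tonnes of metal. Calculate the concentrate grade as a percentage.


13.812%

Grade = (metal in concentrate / concentrate mass) * 100
= (55.11 / 399) * 100
= 0.1381203008 * 100
= 13.812%


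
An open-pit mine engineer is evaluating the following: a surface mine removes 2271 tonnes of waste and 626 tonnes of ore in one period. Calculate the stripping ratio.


3.6278

Stripping ratio = waste tonnage / ore tonnage
= 2271 / 626
= 3.6278


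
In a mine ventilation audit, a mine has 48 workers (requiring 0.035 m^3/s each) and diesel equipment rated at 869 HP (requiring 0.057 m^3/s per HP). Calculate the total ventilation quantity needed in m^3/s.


Airflow for workers:
Q_people = 48 * 0.035 = 1.68 m^3/s
Airflow for diesel equipment:
Q_diesel = 869 * 0.057 = 49.533 m^3/s
Total ventilation:
Q_total = 1.68 + 49.533
= 51.213 m^3/s

51.213 m^3/s


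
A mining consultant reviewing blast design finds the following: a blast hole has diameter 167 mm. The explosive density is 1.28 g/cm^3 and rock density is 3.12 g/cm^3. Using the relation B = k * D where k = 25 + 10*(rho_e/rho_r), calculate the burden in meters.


4.8601 m

First, compute k:
rho_e / rho_r = 1.28 / 3.12 = 0.4102564103
k = 25 + 10 * 0.4102564103 = 29.1025641
Then, compute burden:
B = k * D / 1000 = 29.1025641 * 167 / 1000
= 4860.128205 / 1000
= 4.8601 m


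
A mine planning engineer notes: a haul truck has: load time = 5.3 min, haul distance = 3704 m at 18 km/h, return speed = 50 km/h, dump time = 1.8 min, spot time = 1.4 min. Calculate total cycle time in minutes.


25.2915 min

Convert haul speed to m/min: 18 * 1000/60 = 300 m/min
Haul time = 3704 / 300 = 12.34666667 min
Convert return speed to m/min: 50 * 1000/60 = 833.3333333 m/min
Return time = 3704 / 833.3333333 = 4.4448 min
Total cycle time:
= 5.3 + 12.34666667 + 1.8 + 4.4448 + 1.4
= 25.2915 min


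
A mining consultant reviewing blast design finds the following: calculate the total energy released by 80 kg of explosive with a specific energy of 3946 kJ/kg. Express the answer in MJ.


Energy = mass * specific_energy / 1000
= 80 * 3946 / 1000
= 315680 / 1000
= 315.68 MJ

315.68 MJ


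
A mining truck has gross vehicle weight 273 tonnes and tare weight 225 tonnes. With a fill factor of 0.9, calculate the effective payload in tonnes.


43.2 tonnes

Maximum payload = gross - tare
= 273 - 225 = 48 tonnes
Effective payload = max payload * fill factor
= 48 * 0.9
= 43.2 tonnes


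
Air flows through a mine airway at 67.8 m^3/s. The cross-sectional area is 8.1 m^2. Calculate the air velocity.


8.3704 m/s

Velocity = flow rate / cross-sectional area
= 67.8 / 8.1
= 8.3704 m/s


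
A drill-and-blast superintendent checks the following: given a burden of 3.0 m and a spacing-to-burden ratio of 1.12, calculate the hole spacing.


Spacing = burden * ratio
= 3.0 * 1.12
= 3.36 m

3.36 m


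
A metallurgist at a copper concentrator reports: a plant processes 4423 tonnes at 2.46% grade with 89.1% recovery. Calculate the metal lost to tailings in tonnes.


Total metal in feed:
= 4423 * 2.46 / 100 = 108.8058 tonnes
Metal recovered:
= 108.8058 * 89.1 / 100 = 96.9459678 tonnes
Metal lost to tailings:
= 108.8058 - 96.9459678
= 11.8598 tonnes

11.8598 tonnes


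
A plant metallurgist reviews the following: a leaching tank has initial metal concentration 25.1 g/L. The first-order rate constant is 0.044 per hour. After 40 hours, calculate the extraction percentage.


Compute the exponent:
-k * t = -0.044 * 40 = -1.76
Remaining concentration:
C = 25.1 * exp(-1.76)
= 25.1 * 0.1720448638
= 4.318326082 g/L
Extracted = 25.1 - 4.318326082 = 20.78167392 g/L
Extraction % = 20.78167392 / 25.1 * 100
= 82.7955%

82.7955%


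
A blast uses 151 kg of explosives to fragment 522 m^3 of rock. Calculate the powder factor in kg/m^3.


Powder factor = explosive mass / rock volume
= 151 / 522
= 0.2893 kg/m^3

0.2893 kg/m^3


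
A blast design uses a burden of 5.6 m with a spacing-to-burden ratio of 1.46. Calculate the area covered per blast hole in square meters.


First, find the spacing:
Spacing = burden * ratio = 5.6 * 1.46
= 8.176 m
Then, calculate the area:
Area = burden * spacing = 5.6 * 8.176
= 45.7856 m^2

45.7856 m^2


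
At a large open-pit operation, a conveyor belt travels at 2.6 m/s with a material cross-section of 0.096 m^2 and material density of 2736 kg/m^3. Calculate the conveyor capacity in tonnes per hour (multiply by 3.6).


Volumetric flow = speed * area
= 2.6 * 0.096 = 0.2496 m^3/s
Mass flow = volumetric * density
= 0.2496 * 2736 = 682.9056 kg/s
Convert to t/h: multiply by 3.6
Capacity = 682.9056 * 3.6
= 2458.4602 t/h

2458.4602 t/h


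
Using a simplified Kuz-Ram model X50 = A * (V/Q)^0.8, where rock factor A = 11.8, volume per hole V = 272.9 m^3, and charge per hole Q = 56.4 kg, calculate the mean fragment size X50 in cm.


41.6545 cm

Compute V/Q:
V/Q = 272.9 / 56.4 = 4.838652482
Raise to the power 0.8:
(V/Q)^0.8 = 4.838652482^0.8 = 3.53003934
Multiply by A:
X50 = 11.8 * 3.53003934
= 41.6545 cm


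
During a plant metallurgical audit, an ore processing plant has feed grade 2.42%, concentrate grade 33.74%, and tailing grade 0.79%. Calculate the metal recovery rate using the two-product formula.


68.9703%

Using the two-product formula:
R = 100 * c * (f - t) / (f * (c - t))
Numerator = 100 * 33.74 * (2.42 - 0.79)
= 100 * 33.74 * 1.63
= 5499.62
Denominator = 2.42 * (33.74 - 0.79)
= 2.42 * 32.95
= 79.739
R = 5499.62 / 79.739
= 68.9703%


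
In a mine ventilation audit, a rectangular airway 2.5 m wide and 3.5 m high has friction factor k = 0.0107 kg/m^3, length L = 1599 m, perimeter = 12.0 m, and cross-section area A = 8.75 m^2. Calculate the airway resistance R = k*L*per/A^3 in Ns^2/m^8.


0.3065 Ns^2/m^8

Compute the numerator:
k * L * per = 0.0107 * 1599 * 12.0
= 205.3116
Compute the denominator:
A^3 = 8.75^3 = 669.921875
Resistance:
R = 205.3116 / 669.921875
= 0.3065 Ns^2/m^8


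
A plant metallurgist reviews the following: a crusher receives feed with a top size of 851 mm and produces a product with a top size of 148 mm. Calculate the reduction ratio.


Reduction ratio = feed size / product size
= 851 / 148
= 5.75

5.75


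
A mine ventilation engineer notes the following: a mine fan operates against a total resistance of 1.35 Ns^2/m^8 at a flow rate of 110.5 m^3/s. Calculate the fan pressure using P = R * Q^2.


16483.8375 Pa

Compute Q^2:
Q^2 = 110.5^2 = 12210.25
Compute pressure:
P = R * Q^2 = 1.35 * 12210.25
= 16483.8375 Pa


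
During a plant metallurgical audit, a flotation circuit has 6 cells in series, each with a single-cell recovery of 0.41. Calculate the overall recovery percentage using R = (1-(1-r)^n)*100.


95.7819%

Complement of single-cell recovery:
1 - r = 1 - 0.41 = 0.59
Raise to power n:
(1 - r)^6 = 0.59^6 = 0.04218053364
Overall recovery:
R = (1 - 0.04218053364) * 100
= 95.7819%


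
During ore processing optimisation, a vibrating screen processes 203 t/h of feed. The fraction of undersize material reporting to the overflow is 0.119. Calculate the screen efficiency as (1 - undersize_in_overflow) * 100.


88.1%

Screen efficiency = (1 - fraction of undersize in overflow) * 100
= (1 - 0.119) * 100
= 0.881 * 100
= 88.1%


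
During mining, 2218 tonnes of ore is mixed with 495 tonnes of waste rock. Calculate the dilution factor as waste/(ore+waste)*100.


Total material = ore + waste
= 2218 + 495 = 2713 tonnes
Dilution = waste / total * 100
= 495 / 2713 * 100
= 0.182454847 * 100
= 18.2455%

18.2455%


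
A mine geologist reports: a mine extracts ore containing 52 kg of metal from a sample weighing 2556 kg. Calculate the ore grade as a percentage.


2.0344%

Ore grade = (metal mass / ore mass) * 100
= (52 / 2556) * 100
= 0.02034428795 * 100
= 2.0344%


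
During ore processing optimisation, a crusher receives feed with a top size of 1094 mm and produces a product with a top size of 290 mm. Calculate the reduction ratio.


3.7724

Reduction ratio = feed size / product size
= 1094 / 290
= 3.7724


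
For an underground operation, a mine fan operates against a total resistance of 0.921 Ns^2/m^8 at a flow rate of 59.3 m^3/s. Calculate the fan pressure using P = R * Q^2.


Compute Q^2:
Q^2 = 59.3^2 = 3516.49
Compute pressure:
P = R * Q^2 = 0.921 * 3516.49
= 3238.6873 Pa

3238.6873 Pa


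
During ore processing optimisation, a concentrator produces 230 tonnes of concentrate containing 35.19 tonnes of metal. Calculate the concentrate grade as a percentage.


15.3%

Grade = (metal in concentrate / concentrate mass) * 100
= (35.19 / 230) * 100
= 0.153 * 100
= 15.3%


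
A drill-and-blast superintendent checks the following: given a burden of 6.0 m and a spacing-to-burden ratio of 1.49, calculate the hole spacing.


Spacing = burden * ratio
= 6.0 * 1.49
= 8.94 m

8.94 m


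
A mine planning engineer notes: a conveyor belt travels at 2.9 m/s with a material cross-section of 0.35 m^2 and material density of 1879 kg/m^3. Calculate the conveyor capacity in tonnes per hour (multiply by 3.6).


Volumetric flow = speed * area
= 2.9 * 0.35 = 1.015 m^3/s
Mass flow = volumetric * density
= 1.015 * 1879 = 1907.185 kg/s
Convert to t/h: multiply by 3.6
Capacity = 1907.185 * 3.6
= 6865.866 t/h

6865.866 t/h


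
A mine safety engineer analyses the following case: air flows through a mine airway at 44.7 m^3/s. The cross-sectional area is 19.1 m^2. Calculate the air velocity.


2.3403 m/s

Velocity = flow rate / cross-sectional area
= 44.7 / 19.1
= 2.3403 m/s
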